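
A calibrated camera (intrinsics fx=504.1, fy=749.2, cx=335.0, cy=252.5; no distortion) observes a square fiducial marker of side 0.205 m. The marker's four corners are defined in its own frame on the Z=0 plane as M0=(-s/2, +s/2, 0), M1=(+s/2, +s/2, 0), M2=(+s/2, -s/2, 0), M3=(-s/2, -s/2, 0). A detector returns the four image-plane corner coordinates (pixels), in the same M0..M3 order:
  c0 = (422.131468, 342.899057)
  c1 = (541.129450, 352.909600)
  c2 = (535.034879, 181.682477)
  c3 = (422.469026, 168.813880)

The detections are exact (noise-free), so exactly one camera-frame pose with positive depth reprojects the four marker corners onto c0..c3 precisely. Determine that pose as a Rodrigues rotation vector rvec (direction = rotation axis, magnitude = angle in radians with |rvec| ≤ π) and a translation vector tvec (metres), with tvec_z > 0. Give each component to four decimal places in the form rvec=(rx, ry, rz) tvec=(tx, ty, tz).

rvec=(-0.2369, -0.0932, 0.0554) tvec=(0.2504, 0.0078, 0.8660)

Intrinsics K: fx=504.1, fy=749.2, cx=335.0, cy=252.5
Marker side s = 0.205 m; corners in marker frame (Z=0):
  M0 = (-0.1025, +0.1025, 0)
  M1 = (+0.1025, +0.1025, 0)
  M2 = (+0.1025, -0.1025, 0)
  M3 = (-0.1025, -0.1025, 0)
Detected image corners:
  c0 = (422.131468, 342.899057) px
  c1 = (541.129450, 352.909600) px
  c2 = (535.034879, 181.682477) px
  c3 = (422.469026, 168.813880) px
Planar DLT: solve 8×8 A·h = b for H (H[2,2]=1):
  H  [+611.82493 -117.10889 +480.73752]
  H  [+81.85929 +770.62586 +259.21454]
  H  [+0.09887 -0.27345 +1.00000]
B = K⁻¹H; ‖b₁‖=1.154745, ‖b₂‖=1.154745; λ = 2/(‖b₁‖+‖b₂‖) = 0.865992, sign → tz>0 ⇒ λ=+0.865992
r₁ = λ·B[:,0] = (+0.99416,+0.06576,+0.08562); r₂ = λ·B[:,1] = (-0.04381,+0.97057,-0.23681)
r₃ = r₁×r₂ = (-0.09867,+0.23167,+0.96778); SVD([r₁ r₂ r₃]) → R = UVᵀ:
  R  [+0.99416 -0.04381 -0.09867]
  R  [+0.06576 +0.97057 +0.23167]
  R  [+0.08562 -0.23681 +0.96778]
t = (+0.25036, +0.00776, +0.86599) m
tr R = 2.932500; θ = arccos((tr R − 1)/2) = 0.260543 rad = 14.928°
axis k = ((R−Rᵀ)₃₂, (R−Rᵀ)₁₃, (R−Rᵀ)₂₁) / (2 sinθ) = (-0.909297, -0.357696, +0.212680)
rvec = θ·k = (-0.236911, -0.093195, +0.055412)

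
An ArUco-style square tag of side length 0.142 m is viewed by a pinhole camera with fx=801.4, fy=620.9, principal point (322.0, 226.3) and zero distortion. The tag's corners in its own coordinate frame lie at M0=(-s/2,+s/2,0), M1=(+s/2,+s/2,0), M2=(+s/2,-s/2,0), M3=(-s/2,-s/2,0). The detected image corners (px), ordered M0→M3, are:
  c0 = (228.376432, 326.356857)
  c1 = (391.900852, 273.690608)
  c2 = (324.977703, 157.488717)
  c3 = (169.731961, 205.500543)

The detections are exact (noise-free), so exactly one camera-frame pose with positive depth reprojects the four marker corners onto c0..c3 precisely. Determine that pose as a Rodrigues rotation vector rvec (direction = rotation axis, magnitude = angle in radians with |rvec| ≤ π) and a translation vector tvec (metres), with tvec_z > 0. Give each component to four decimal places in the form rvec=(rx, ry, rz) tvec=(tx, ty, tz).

Intrinsics K: fx=801.4, fy=620.9, cx=322.0, cy=226.3
Marker side s = 0.142 m; corners in marker frame (Z=0):
  M0 = (-0.0710, +0.0710, 0)
  M1 = (+0.0710, +0.0710, 0)
  M2 = (+0.0710, -0.0710, 0)
  M3 = (-0.0710, -0.0710, 0)
Detected image corners:
  c0 = (228.376432, 326.356857) px
  c1 = (391.900852, 273.690608) px
  c2 = (324.977703, 157.488717) px
  c3 = (169.731961, 205.500543) px
Planar DLT: solve 8×8 A·h = b for H (H[2,2]=1):
  H  [+1150.52803 +328.99355 +278.42775]
  H  [-329.03136 +736.67915 +238.86243]
  H  [+0.10382 -0.40668 +1.00000]
B = K⁻¹H; ‖b₁‖=1.508703, ‖b₂‖=1.508703; λ = 2/(‖b₁‖+‖b₂‖) = 0.662821, sign → tz>0 ⇒ λ=+0.662821
r₁ = λ·B[:,0] = (+0.92393,-0.37633,+0.06881); r₂ = λ·B[:,1] = (+0.38041,+0.88466,-0.26956)
r₃ = r₁×r₂ = (+0.04056,+0.27523,+0.96052); SVD([r₁ r₂ r₃]) → R = UVᵀ:
  R  [+0.92393 +0.38041 +0.04056]
  R  [-0.37633 +0.88466 +0.27523]
  R  [+0.06881 -0.26956 +0.96052]
t = (-0.03604, +0.01341, +0.66282) m
tr R = 2.769113; θ = arccos((tr R − 1)/2) = 0.485254 rad = 27.803°
axis k = ((R−Rᵀ)₃₂, (R−Rᵀ)₁₃, (R−Rᵀ)₂₁) / (2 sinθ) = (-0.583990, -0.030283, -0.811196)
rvec = θ·k = (-0.283383, -0.014695, -0.393636)

rvec=(-0.2834, -0.0147, -0.3936) tvec=(-0.0360, 0.0134, 0.6628)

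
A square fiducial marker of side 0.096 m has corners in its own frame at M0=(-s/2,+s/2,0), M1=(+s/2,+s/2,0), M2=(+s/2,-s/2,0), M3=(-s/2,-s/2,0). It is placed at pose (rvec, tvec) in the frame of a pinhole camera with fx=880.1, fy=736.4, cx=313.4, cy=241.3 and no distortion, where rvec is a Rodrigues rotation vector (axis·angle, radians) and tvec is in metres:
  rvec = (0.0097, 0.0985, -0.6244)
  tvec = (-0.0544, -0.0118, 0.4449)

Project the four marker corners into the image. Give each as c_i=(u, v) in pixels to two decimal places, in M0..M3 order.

c0=(185.67, 331.84) c1=(338.16, 239.89) c2=(226.23, 109.92) c3=(76.67, 204.10)

Intrinsics K: fx=880.1, fy=736.4, cx=313.4, cy=241.3
Marker side s = 0.096 m; corners in marker frame (Z=0):
  M0 = (-0.0480, +0.0480, 0)
  M1 = (+0.0480, +0.0480, 0)
  M2 = (+0.0480, -0.0480, 0)
  M3 = (-0.0480, -0.0480, 0)
rvec = (0.0097, 0.0985, -0.6244), |rvec| = θ = 0.63220 rad = 36.222°
Rodrigues: sinθ=0.59092, 1−cosθ=0.19327; R = I + sinθ·[k]× + (1−cosθ)·[k]×²:
    [+0.80678 +0.58409 +0.08914]
    [-0.58317 +0.81142 -0.03881]
    [-0.09500 -0.02067 +0.99526]
t = (-0.0544, -0.0118, 0.4449) m
M0: Pc = R·M0+t = (-0.06509, +0.05514, +0.44847); u = 880.1·(-0.06509)/0.44847 + 313.4 = 185.6657, v = 736.4·(+0.05514)/0.44847 + 241.3 = 331.8426
M1: Pc = R·M1+t = (+0.01236, -0.00084, +0.43935); u = 880.1·(+0.01236)/0.43935 + 313.4 = 338.1631, v = 736.4·(-0.00084)/0.43935 + 241.3 = 239.8857
M2: Pc = R·M2+t = (-0.04371, -0.07874, +0.44133); u = 880.1·(-0.04371)/0.44133 + 313.4 = 226.2318, v = 736.4·(-0.07874)/0.44133 + 241.3 = 109.9150
M3: Pc = R·M3+t = (-0.12116, -0.02276, +0.45045); u = 880.1·(-0.12116)/0.45045 + 313.4 = 76.6724, v = 736.4·(-0.02276)/0.45045 + 241.3 = 204.0981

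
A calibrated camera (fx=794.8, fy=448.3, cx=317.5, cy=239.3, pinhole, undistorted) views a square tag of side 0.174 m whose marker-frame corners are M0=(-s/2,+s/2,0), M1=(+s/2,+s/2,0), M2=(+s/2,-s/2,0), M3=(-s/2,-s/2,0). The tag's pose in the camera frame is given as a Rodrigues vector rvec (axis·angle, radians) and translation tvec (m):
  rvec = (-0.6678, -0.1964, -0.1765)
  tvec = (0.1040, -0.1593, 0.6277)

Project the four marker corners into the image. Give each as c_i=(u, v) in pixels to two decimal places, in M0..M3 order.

Intrinsics K: fx=794.8, fy=448.3, cx=317.5, cy=239.3
Marker side s = 0.174 m; corners in marker frame (Z=0):
  M0 = (-0.0870, +0.0870, 0)
  M1 = (+0.0870, +0.0870, 0)
  M2 = (+0.0870, -0.0870, 0)
  M3 = (-0.0870, -0.0870, 0)
rvec = (-0.6678, -0.1964, -0.1765), |rvec| = θ = 0.71811 rad = 41.145°
Rodrigues: sinθ=0.65796, 1−cosθ=0.24695; R = I + sinθ·[k]× + (1−cosθ)·[k]×²:
    [+0.96661 +0.22452 -0.12351]
    [-0.09891 +0.77152 +0.62847]
    [+0.23639 -0.59527 +0.76797]
t = (0.1040, -0.1593, 0.6277) m
M0: Pc = R·M0+t = (+0.03944, -0.08357, +0.55535); u = 794.8·(+0.03944)/0.55535 + 317.5 = 373.9437, v = 448.3·(-0.08357)/0.55535 + 239.3 = 171.8365
M1: Pc = R·M1+t = (+0.20763, -0.10078, +0.59648); u = 794.8·(+0.20763)/0.59648 + 317.5 = 594.1628, v = 448.3·(-0.10078)/0.59648 + 239.3 = 163.5540
M2: Pc = R·M2+t = (+0.16856, -0.23503, +0.70005); u = 794.8·(+0.16856)/0.70005 + 317.5 = 508.8746, v = 448.3·(-0.23503)/0.70005 + 239.3 = 88.7934
M3: Pc = R·M3+t = (+0.00037, -0.21782, +0.65892); u = 794.8·(+0.00037)/0.65892 + 317.5 = 317.9479, v = 448.3·(-0.21782)/0.65892 + 239.3 = 91.1071

c0=(373.94, 171.84) c1=(594.16, 163.55) c2=(508.87, 88.79) c3=(317.95, 91.11)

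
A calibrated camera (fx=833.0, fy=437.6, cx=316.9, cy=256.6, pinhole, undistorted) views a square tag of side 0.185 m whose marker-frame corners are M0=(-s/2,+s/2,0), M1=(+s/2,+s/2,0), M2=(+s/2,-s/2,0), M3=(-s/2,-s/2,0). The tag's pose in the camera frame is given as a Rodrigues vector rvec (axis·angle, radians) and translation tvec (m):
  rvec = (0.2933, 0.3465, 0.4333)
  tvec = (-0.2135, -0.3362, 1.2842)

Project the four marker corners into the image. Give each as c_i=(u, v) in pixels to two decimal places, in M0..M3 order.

c0=(114.85, 159.33) c1=(208.76, 184.15) c2=(247.82, 123.16) c3=(147.69, 99.41)

Intrinsics K: fx=833.0, fy=437.6, cx=316.9, cy=256.6
Marker side s = 0.185 m; corners in marker frame (Z=0):
  M0 = (-0.0925, +0.0925, 0)
  M1 = (+0.0925, +0.0925, 0)
  M2 = (+0.0925, -0.0925, 0)
  M3 = (-0.0925, -0.0925, 0)
rvec = (0.2933, 0.3465, 0.4333), |rvec| = θ = 0.62756 rad = 35.957°
Rodrigues: sinθ=0.58717, 1−cosθ=0.19054; R = I + sinθ·[k]× + (1−cosθ)·[k]×²:
    [+0.85108 -0.35625 +0.38568]
    [+0.45458 +0.86755 -0.20179]
    [-0.26271 +0.34706 +0.90029]
t = (-0.2135, -0.3362, 1.2842) m
M0: Pc = R·M0+t = (-0.32518, -0.29800, +1.34060); u = 833.0·(-0.32518)/1.34060 + 316.9 = 114.8472, v = 437.6·(-0.29800)/1.34060 + 256.6 = 159.3266
M1: Pc = R·M1+t = (-0.16773, -0.21390, +1.29200); u = 833.0·(-0.16773)/1.29200 + 316.9 = 208.7599, v = 437.6·(-0.21390)/1.29200 + 256.6 = 184.1512
M2: Pc = R·M2+t = (-0.10182, -0.37440, +1.22780); u = 833.0·(-0.10182)/1.22780 + 316.9 = 247.8184, v = 437.6·(-0.37440)/1.22780 + 256.6 = 123.1599
M3: Pc = R·M3+t = (-0.25927, -0.45850, +1.27640); u = 833.0·(-0.25927)/1.27640 + 316.9 = 147.6943, v = 437.6·(-0.45850)/1.27640 + 256.6 = 99.4090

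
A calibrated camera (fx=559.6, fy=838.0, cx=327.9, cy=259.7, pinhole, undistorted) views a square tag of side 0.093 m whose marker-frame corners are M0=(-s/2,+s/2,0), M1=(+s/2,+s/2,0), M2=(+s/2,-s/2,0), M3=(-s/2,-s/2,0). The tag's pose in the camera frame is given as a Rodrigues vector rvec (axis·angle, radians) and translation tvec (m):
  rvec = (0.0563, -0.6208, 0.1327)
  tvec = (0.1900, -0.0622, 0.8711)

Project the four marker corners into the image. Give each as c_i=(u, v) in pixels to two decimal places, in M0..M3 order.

Intrinsics K: fx=559.6, fy=838.0, cx=327.9, cy=259.7
Marker side s = 0.093 m; corners in marker frame (Z=0):
  M0 = (-0.0465, +0.0465, 0)
  M1 = (+0.0465, +0.0465, 0)
  M2 = (+0.0465, -0.0465, 0)
  M3 = (-0.0465, -0.0465, 0)
rvec = (0.0563, -0.6208, 0.1327), |rvec| = θ = 0.63732 rad = 36.516°
Rodrigues: sinθ=0.59504, 1−cosθ=0.19630; R = I + sinθ·[k]× + (1−cosθ)·[k]×²:
    [+0.80523 -0.14079 -0.57601]
    [+0.10701 +0.98996 -0.09238]
    [+0.58323 +0.01275 +0.81221]
t = (0.1900, -0.0622, 0.8711) m
M0: Pc = R·M0+t = (+0.14601, -0.02114, +0.84457); u = 559.6·(+0.14601)/0.84457 + 327.9 = 424.6440, v = 838.0·(-0.02114)/0.84457 + 259.7 = 238.7218
M1: Pc = R·M1+t = (+0.22090, -0.01119, +0.89881); u = 559.6·(+0.22090)/0.89881 + 327.9 = 465.4298, v = 838.0·(-0.01119)/0.89881 + 259.7 = 249.2660
M2: Pc = R·M2+t = (+0.23399, -0.10326, +0.89763); u = 559.6·(+0.23399)/0.89763 + 327.9 = 473.7742, v = 838.0·(-0.10326)/0.89763 + 259.7 = 163.3019
M3: Pc = R·M3+t = (+0.15910, -0.11321, +0.84339); u = 559.6·(+0.15910)/0.84339 + 327.9 = 433.4677, v = 838.0·(-0.11321)/0.84339 + 259.7 = 147.2143

c0=(424.64, 238.72) c1=(465.43, 249.27) c2=(473.77, 163.30) c3=(433.47, 147.21)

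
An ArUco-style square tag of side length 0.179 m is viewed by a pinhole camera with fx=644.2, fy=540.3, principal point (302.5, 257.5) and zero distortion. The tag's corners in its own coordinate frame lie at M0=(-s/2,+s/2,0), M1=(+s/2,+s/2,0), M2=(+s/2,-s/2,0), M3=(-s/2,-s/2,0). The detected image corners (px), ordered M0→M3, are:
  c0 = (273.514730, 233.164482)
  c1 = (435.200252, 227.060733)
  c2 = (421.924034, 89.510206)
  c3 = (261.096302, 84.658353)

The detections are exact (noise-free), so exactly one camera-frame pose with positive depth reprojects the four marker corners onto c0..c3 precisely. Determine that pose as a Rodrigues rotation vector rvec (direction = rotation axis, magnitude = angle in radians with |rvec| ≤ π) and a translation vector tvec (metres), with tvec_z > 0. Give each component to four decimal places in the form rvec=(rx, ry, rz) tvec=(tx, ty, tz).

Intrinsics K: fx=644.2, fy=540.3, cx=302.5, cy=257.5
Marker side s = 0.179 m; corners in marker frame (Z=0):
  M0 = (-0.0895, +0.0895, 0)
  M1 = (+0.0895, +0.0895, 0)
  M2 = (+0.0895, -0.0895, 0)
  M3 = (-0.0895, -0.0895, 0)
Detected image corners:
  c0 = (273.514730, 233.164482) px
  c1 = (435.200252, 227.060733) px
  c2 = (421.924034, 89.510206) px
  c3 = (261.096302, 84.658353) px
Planar DLT: solve 8×8 A·h = b for H (H[2,2]=1):
  H  [+1049.65156 +49.67066 +350.98310]
  H  [+64.50074 +787.75309 +158.17819]
  H  [+0.42764 -0.06379 +1.00000]
B = K⁻¹H; ‖b₁‖=1.493600, ‖b₂‖=1.493600; λ = 2/(‖b₁‖+‖b₂‖) = 0.669523, sign → tz>0 ⇒ λ=+0.669523
r₁ = λ·B[:,0] = (+0.95647,-0.05653,+0.28631); r₂ = λ·B[:,1] = (+0.07168,+0.99651,-0.04271)
r₃ = r₁×r₂ = (-0.28290,+0.06137,+0.95718); SVD([r₁ r₂ r₃]) → R = UVᵀ:
  R  [+0.95647 +0.07168 -0.28290]
  R  [-0.05653 +0.99651 +0.06137]
  R  [+0.28631 -0.04271 +0.95718]
t = (+0.05039, -0.12308, +0.66952) m
tr R = 2.910163; θ = arccos((tr R − 1)/2) = 0.300861 rad = 17.238°
axis k = ((R−Rᵀ)₃₂, (R−Rᵀ)₁₃, (R−Rᵀ)₂₁) / (2 sinθ) = (-0.175603, -0.960403, -0.216310)
rvec = θ·k = (-0.052832, -0.288948, -0.065079)

rvec=(-0.0528, -0.2889, -0.0651) tvec=(0.0504, -0.1231, 0.6695)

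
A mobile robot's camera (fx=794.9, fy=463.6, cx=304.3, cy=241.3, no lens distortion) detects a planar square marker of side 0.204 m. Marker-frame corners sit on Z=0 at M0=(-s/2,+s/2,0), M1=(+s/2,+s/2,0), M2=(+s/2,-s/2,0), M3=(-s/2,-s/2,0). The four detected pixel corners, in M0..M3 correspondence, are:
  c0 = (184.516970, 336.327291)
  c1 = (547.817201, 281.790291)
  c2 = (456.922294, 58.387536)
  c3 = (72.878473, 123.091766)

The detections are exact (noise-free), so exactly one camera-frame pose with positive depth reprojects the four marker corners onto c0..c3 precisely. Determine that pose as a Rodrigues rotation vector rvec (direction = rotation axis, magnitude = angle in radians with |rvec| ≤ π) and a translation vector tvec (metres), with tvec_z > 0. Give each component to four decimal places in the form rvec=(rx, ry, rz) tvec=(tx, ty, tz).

Intrinsics K: fx=794.9, fy=463.6, cx=304.3, cy=241.3
Marker side s = 0.204 m; corners in marker frame (Z=0):
  M0 = (-0.1020, +0.1020, 0)
  M1 = (+0.1020, +0.1020, 0)
  M2 = (+0.1020, -0.1020, 0)
  M3 = (-0.1020, -0.1020, 0)
Detected image corners:
  c0 = (184.516970, 336.327291) px
  c1 = (547.817201, 281.790291) px
  c2 = (456.922294, 58.387536) px
  c3 = (72.878473, 123.091766) px
Planar DLT: solve 8×8 A·h = b for H (H[2,2]=1):
  H  [+1784.87703 +595.27157 +314.40768]
  H  [-320.12566 +1131.99086 +203.79761]
  H  [-0.14336 +0.31097 +1.00000]
B = K⁻¹H; ‖b₁‖=2.385631, ‖b₂‖=2.385631; λ = 2/(‖b₁‖+‖b₂‖) = 0.419176, sign → tz>0 ⇒ λ=+0.419176
r₁ = λ·B[:,0] = (+0.96423,-0.25817,-0.06009); r₂ = λ·B[:,1] = (+0.26400,+0.95567,+0.13035)
r₃ = r₁×r₂ = (+0.02378,-0.14156,+0.98964); SVD([r₁ r₂ r₃]) → R = UVᵀ:
  R  [+0.96423 +0.26400 +0.02378]
  R  [-0.25817 +0.95567 -0.14156]
  R  [-0.06009 +0.13035 +0.98964]
t = (+0.00533, -0.03391, +0.41918) m
tr R = 2.909545; θ = arccos((tr R − 1)/2) = 0.301902 rad = 17.298°
axis k = ((R−Rᵀ)₃₂, (R−Rᵀ)₁₃, (R−Rᵀ)₂₁) / (2 sinθ) = (+0.457239, +0.141038, -0.878089)
rvec = θ·k = (+0.138041, +0.042580, -0.265097)

rvec=(0.1380, 0.0426, -0.2651) tvec=(0.0053, -0.0339, 0.4192)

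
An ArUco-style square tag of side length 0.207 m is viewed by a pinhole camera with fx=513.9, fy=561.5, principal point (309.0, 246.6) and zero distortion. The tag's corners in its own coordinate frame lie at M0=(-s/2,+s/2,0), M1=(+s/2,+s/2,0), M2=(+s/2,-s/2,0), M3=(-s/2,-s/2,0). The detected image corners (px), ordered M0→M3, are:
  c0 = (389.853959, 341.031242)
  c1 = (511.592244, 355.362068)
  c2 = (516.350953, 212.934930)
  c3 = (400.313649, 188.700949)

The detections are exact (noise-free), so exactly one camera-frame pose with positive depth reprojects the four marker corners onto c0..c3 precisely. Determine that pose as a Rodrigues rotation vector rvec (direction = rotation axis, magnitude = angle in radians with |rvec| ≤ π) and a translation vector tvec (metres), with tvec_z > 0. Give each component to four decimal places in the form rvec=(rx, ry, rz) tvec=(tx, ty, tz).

rvec=(-0.1484, -0.2900, 0.1252) tvec=(0.2247, 0.0371, 0.7813)

Intrinsics K: fx=513.9, fy=561.5, cx=309.0, cy=246.6
Marker side s = 0.207 m; corners in marker frame (Z=0):
  M0 = (-0.1035, +0.1035, 0)
  M1 = (+0.1035, +0.1035, 0)
  M2 = (+0.1035, -0.1035, 0)
  M3 = (-0.1035, -0.1035, 0)
Detected image corners:
  c0 = (389.853959, 341.031242) px
  c1 = (511.592244, 355.362068) px
  c2 = (516.350953, 212.934930) px
  c3 = (400.313649, 188.700949) px
Planar DLT: solve 8×8 A·h = b for H (H[2,2]=1):
  H  [+734.02208 -131.31203 +456.77556]
  H  [+190.28952 +653.69601 +273.26354]
  H  [+0.35198 -0.20913 +1.00000]
B = K⁻¹H; ‖b₁‖=1.279927, ‖b₂‖=1.279927; λ = 2/(‖b₁‖+‖b₂‖) = 0.781294, sign → tz>0 ⇒ λ=+0.781294
r₁ = λ·B[:,0] = (+0.95060,+0.14400,+0.27500); r₂ = λ·B[:,1] = (-0.10139,+0.98134,-0.16339)
r₃ = r₁×r₂ = (-0.29339,+0.12744,+0.94746); SVD([r₁ r₂ r₃]) → R = UVᵀ:
  R  [+0.95060 -0.10139 -0.29339]
  R  [+0.14400 +0.98134 +0.12744]
  R  [+0.27500 -0.16339 +0.94746]
t = (+0.22467, +0.03710, +0.78129) m
tr R = 2.879397; θ = arccos((tr R − 1)/2) = 0.349049 rad = 19.999°
axis k = ((R−Rᵀ)₃₂, (R−Rᵀ)₁₃, (R−Rᵀ)₂₁) / (2 sinθ) = (-0.425179, -0.830971, +0.358762)
rvec = θ·k = (-0.148408, -0.290049, +0.125225)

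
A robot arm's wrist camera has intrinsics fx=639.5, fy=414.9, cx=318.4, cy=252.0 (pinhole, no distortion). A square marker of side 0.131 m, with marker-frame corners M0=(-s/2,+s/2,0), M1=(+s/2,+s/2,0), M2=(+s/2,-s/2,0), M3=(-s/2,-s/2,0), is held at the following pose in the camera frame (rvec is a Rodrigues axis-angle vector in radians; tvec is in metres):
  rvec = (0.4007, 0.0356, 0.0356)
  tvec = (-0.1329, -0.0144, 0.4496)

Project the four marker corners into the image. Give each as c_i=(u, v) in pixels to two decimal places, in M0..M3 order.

Intrinsics K: fx=639.5, fy=414.9, cx=318.4, cy=252.0
Marker side s = 0.131 m; corners in marker frame (Z=0):
  M0 = (-0.0655, +0.0655, 0)
  M1 = (+0.0655, +0.0655, 0)
  M2 = (+0.0655, -0.0655, 0)
  M3 = (-0.0655, -0.0655, 0)
rvec = (0.4007, 0.0356, 0.0356), |rvec| = θ = 0.40385 rad = 23.139°
Rodrigues: sinθ=0.39296, 1−cosθ=0.08045; R = I + sinθ·[k]× + (1−cosθ)·[k]×²:
    [+0.99875 -0.02760 +0.04168]
    [+0.04168 +0.92018 -0.38927]
    [-0.02760 +0.39052 +0.92018]
t = (-0.1329, -0.0144, 0.4496) m
M0: Pc = R·M0+t = (-0.20013, +0.04314, +0.47699); u = 639.5·(-0.20013)/0.47699 + 318.4 = 50.0895, v = 414.9·(+0.04314)/0.47699 + 252.0 = 289.5264
M1: Pc = R·M1+t = (-0.06929, +0.04860, +0.47337); u = 639.5·(-0.06929)/0.47337 + 318.4 = 224.7928, v = 414.9·(+0.04860)/0.47337 + 252.0 = 294.5983
M2: Pc = R·M2+t = (-0.06567, -0.07194, +0.42221); u = 639.5·(-0.06567)/0.42221 + 318.4 = 218.9279, v = 414.9·(-0.07194)/0.42221 + 252.0 = 181.3041
M3: Pc = R·M3+t = (-0.19651, -0.07740, +0.42583); u = 639.5·(-0.19651)/0.42583 + 318.4 = 23.2858, v = 414.9·(-0.07740)/0.42583 + 252.0 = 176.5849

c0=(50.09, 289.53) c1=(224.79, 294.60) c2=(218.93, 181.30) c3=(23.29, 176.58)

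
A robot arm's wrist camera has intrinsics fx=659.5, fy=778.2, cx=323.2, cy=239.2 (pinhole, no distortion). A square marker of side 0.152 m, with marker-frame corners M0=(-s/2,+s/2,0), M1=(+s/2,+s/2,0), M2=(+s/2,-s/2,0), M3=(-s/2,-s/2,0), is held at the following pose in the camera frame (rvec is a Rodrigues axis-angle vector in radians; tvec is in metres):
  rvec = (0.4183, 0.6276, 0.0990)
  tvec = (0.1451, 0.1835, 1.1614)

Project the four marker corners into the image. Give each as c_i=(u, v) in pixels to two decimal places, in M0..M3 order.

c0=(369.37, 388.31) c1=(443.08, 421.21) c2=(446.67, 332.50) c3=(368.79, 304.18)

Intrinsics K: fx=659.5, fy=778.2, cx=323.2, cy=239.2
Marker side s = 0.152 m; corners in marker frame (Z=0):
  M0 = (-0.0760, +0.0760, 0)
  M1 = (+0.0760, +0.0760, 0)
  M2 = (+0.0760, -0.0760, 0)
  M3 = (-0.0760, -0.0760, 0)
rvec = (0.4183, 0.6276, 0.0990), |rvec| = θ = 0.76070 rad = 43.585°
Rodrigues: sinθ=0.68943, 1−cosθ=0.27564; R = I + sinθ·[k]× + (1−cosθ)·[k]×²:
    [+0.80771 +0.03533 +0.58853]
    [+0.21478 +0.91198 -0.34951]
    [-0.54907 +0.40871 +0.72903]
t = (0.1451, 0.1835, 1.1614) m
M0: Pc = R·M0+t = (+0.08640, +0.23649, +1.23419); u = 659.5·(+0.08640)/1.23419 + 323.2 = 369.3682, v = 778.2·(+0.23649)/1.23419 + 239.2 = 388.3135
M1: Pc = R·M1+t = (+0.20917, +0.26913, +1.15073); u = 659.5·(+0.20917)/1.15073 + 323.2 = 443.0785, v = 778.2·(+0.26913)/1.15073 + 239.2 = 421.2058
M2: Pc = R·M2+t = (+0.20380, +0.13051, +1.08861); u = 659.5·(+0.20380)/1.08861 + 323.2 = 446.6663, v = 778.2·(+0.13051)/1.08861 + 239.2 = 332.4978
M3: Pc = R·M3+t = (+0.08103, +0.09787, +1.17207); u = 659.5·(+0.08103)/1.17207 + 323.2 = 368.7936, v = 778.2·(+0.09787)/1.17207 + 239.2 = 304.1787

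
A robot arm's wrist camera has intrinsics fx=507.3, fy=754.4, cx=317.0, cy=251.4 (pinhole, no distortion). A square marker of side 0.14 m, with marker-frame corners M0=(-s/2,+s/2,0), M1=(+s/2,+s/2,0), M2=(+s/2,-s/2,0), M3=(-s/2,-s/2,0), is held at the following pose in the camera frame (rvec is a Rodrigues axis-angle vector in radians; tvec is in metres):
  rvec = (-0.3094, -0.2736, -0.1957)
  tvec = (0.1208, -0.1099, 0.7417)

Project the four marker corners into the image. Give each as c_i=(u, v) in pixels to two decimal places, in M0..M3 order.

Intrinsics K: fx=507.3, fy=754.4, cx=317.0, cy=251.4
Marker side s = 0.14 m; corners in marker frame (Z=0):
  M0 = (-0.0700, +0.0700, 0)
  M1 = (+0.0700, +0.0700, 0)
  M2 = (+0.0700, -0.0700, 0)
  M3 = (-0.0700, -0.0700, 0)
rvec = (-0.3094, -0.2736, -0.1957), |rvec| = θ = 0.45704 rad = 26.186°
Rodrigues: sinθ=0.44129, 1−cosθ=0.10264; R = I + sinθ·[k]× + (1−cosθ)·[k]×²:
    [+0.94440 +0.23055 -0.23442]
    [-0.14736 +0.93414 +0.32505]
    [+0.29393 -0.27243 +0.91618]
t = (0.1208, -0.1099, 0.7417) m
M0: Pc = R·M0+t = (+0.07083, -0.03419, +0.70206); u = 507.3·(+0.07083)/0.70206 + 317.0 = 368.1817, v = 754.4·(-0.03419)/0.70206 + 251.4 = 214.6561
M1: Pc = R·M1+t = (+0.20305, -0.05483, +0.74320); u = 507.3·(+0.20305)/0.74320 + 317.0 = 455.5965, v = 754.4·(-0.05483)/0.74320 + 251.4 = 195.7488
M2: Pc = R·M2+t = (+0.17077, -0.18561, +0.78134); u = 507.3·(+0.17077)/0.78134 + 317.0 = 427.8746, v = 754.4·(-0.18561)/0.78134 + 251.4 = 72.1951
M3: Pc = R·M3+t = (+0.03855, -0.16497, +0.74020); u = 507.3·(+0.03855)/0.74020 + 317.0 = 343.4229, v = 754.4·(-0.16497)/0.74020 + 251.4 = 83.2594

c0=(368.18, 214.66) c1=(455.60, 195.75) c2=(427.87, 72.20) c3=(343.42, 83.26)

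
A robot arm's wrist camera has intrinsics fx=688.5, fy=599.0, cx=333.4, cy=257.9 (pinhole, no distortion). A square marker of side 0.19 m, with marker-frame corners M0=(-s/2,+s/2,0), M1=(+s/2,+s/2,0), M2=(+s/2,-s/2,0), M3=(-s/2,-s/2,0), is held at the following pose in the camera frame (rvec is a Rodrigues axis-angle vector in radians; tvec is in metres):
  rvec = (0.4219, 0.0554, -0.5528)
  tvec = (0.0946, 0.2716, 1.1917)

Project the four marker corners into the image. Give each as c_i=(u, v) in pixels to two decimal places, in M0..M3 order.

c0=(368.36, 446.77) c1=(461.22, 404.84) c2=(409.51, 337.38) c3=(312.39, 383.64)

Intrinsics K: fx=688.5, fy=599.0, cx=333.4, cy=257.9
Marker side s = 0.19 m; corners in marker frame (Z=0):
  M0 = (-0.0950, +0.0950, 0)
  M1 = (+0.0950, +0.0950, 0)
  M2 = (+0.0950, -0.0950, 0)
  M3 = (-0.0950, -0.0950, 0)
rvec = (0.4219, 0.0554, -0.5528), |rvec| = θ = 0.69761 rad = 39.970°
Rodrigues: sinθ=0.64239, 1−cosθ=0.23362; R = I + sinθ·[k]× + (1−cosθ)·[k]×²:
    [+0.85183 +0.52026 -0.06095]
    [-0.49782 +0.76785 -0.40320]
    [-0.16297 +0.37380 +0.91308]
t = (0.0946, 0.2716, 1.1917) m
M0: Pc = R·M0+t = (+0.06310, +0.39184, +1.24269); u = 688.5·(+0.06310)/1.24269 + 333.4 = 368.3604, v = 599.0·(+0.39184)/1.24269 + 257.9 = 446.7733
M1: Pc = R·M1+t = (+0.22495, +0.29725, +1.21173); u = 688.5·(+0.22495)/1.21173 + 333.4 = 461.2151, v = 599.0·(+0.29725)/1.21173 + 257.9 = 404.8427
M2: Pc = R·M2+t = (+0.12610, +0.15136, +1.14071); u = 688.5·(+0.12610)/1.14071 + 333.4 = 409.5100, v = 599.0·(+0.15136)/1.14071 + 257.9 = 337.3816
M3: Pc = R·M3+t = (-0.03575, +0.24595, +1.17167); u = 688.5·(-0.03575)/1.17167 + 333.4 = 312.3933, v = 599.0·(+0.24595)/1.17167 + 257.9 = 383.6367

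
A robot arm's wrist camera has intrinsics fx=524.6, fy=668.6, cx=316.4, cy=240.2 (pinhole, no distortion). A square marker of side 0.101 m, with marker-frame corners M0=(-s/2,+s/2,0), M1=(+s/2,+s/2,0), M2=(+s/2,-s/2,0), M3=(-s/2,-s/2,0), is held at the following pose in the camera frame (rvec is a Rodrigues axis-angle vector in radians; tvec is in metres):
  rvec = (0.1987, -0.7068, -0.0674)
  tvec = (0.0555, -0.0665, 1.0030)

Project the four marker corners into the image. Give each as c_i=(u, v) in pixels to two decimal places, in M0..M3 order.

Intrinsics K: fx=524.6, fy=668.6, cx=316.4, cy=240.2
Marker side s = 0.101 m; corners in marker frame (Z=0):
  M0 = (-0.0505, +0.0505, 0)
  M1 = (+0.0505, +0.0505, 0)
  M2 = (+0.0505, -0.0505, 0)
  M3 = (-0.0505, -0.0505, 0)
rvec = (0.1987, -0.7068, -0.0674), |rvec| = θ = 0.73729 rad = 42.243°
Rodrigues: sinθ=0.67228, 1−cosθ=0.25970; R = I + sinθ·[k]× + (1−cosθ)·[k]×²:
    [+0.75916 -0.00564 -0.65088]
    [-0.12855 +0.97897 -0.15842]
    [+0.63808 +0.20394 +0.74247]
t = (0.0555, -0.0665, 1.0030) m
M0: Pc = R·M0+t = (+0.01688, -0.01057, +0.98108); u = 524.6·(+0.01688)/0.98108 + 316.4 = 325.4248, v = 668.6·(-0.01057)/0.98108 + 240.2 = 232.9965
M1: Pc = R·M1+t = (+0.09355, -0.02355, +1.04552); u = 524.6·(+0.09355)/1.04552 + 316.4 = 363.3409, v = 668.6·(-0.02355)/1.04552 + 240.2 = 225.1374
M2: Pc = R·M2+t = (+0.09412, -0.12243, +1.02492); u = 524.6·(+0.09412)/1.02492 + 316.4 = 364.5758, v = 668.6·(-0.12243)/1.02492 + 240.2 = 160.3340
M3: Pc = R·M3+t = (+0.01745, -0.10945, +0.96048); u = 524.6·(+0.01745)/0.96048 + 316.4 = 325.9295, v = 668.6·(-0.10945)/0.96048 + 240.2 = 164.0134

c0=(325.42, 233.00) c1=(363.34, 225.14) c2=(364.58, 160.33) c3=(325.93, 164.01)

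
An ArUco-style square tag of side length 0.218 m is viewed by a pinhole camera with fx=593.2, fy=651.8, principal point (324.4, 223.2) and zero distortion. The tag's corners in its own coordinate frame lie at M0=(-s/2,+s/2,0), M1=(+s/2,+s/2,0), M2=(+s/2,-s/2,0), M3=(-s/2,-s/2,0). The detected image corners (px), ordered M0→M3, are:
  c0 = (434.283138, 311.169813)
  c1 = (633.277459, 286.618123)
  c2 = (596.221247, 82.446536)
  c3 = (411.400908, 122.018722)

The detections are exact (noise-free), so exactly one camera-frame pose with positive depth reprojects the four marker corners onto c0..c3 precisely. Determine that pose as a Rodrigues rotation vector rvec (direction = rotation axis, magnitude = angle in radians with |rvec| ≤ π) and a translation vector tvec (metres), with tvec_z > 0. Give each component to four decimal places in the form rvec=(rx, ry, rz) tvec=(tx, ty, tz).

rvec=(-0.1799, 0.2953, -0.1263) tvec=(0.2245, -0.0268, 0.7015)

Intrinsics K: fx=593.2, fy=651.8, cx=324.4, cy=223.2
Marker side s = 0.218 m; corners in marker frame (Z=0):
  M0 = (-0.1090, +0.1090, 0)
  M1 = (+0.1090, +0.1090, 0)
  M2 = (+0.1090, -0.1090, 0)
  M3 = (-0.1090, -0.1090, 0)
Detected image corners:
  c0 = (434.283138, 311.169813) px
  c1 = (633.277459, 286.618123) px
  c2 = (596.221247, 82.446536) px
  c3 = (411.400908, 122.018722) px
Planar DLT: solve 8×8 A·h = b for H (H[2,2]=1):
  H  [+674.13283 -7.65199 +514.20647]
  H  [-227.44031 +845.06819 +198.28516]
  H  [-0.39552 -0.27703 +1.00000]
B = K⁻¹H; ‖b₁‖=1.425447, ‖b₂‖=1.425447; λ = 2/(‖b₁‖+‖b₂‖) = 0.701534, sign → tz>0 ⇒ λ=+0.701534
r₁ = λ·B[:,0] = (+0.94899,-0.14978,-0.27747); r₂ = λ·B[:,1] = (+0.09723,+0.97610,-0.19435)
r₃ = r₁×r₂ = (+0.29995,+0.15746,+0.94087); SVD([r₁ r₂ r₃]) → R = UVᵀ:
  R  [+0.94899 +0.09723 +0.29995]
  R  [-0.14978 +0.97610 +0.15746]
  R  [-0.27747 -0.19435 +0.94087]
t = (+0.22447, -0.02682, +0.70153) m
tr R = 2.865959; θ = arccos((tr R − 1)/2) = 0.368192 rad = 21.096°
axis k = ((R−Rᵀ)₃₂, (R−Rᵀ)₁₃, (R−Rᵀ)₂₁) / (2 sinθ) = (-0.488713, +0.802132, -0.343139)
rvec = θ·k = (-0.179940, +0.295338, -0.126341)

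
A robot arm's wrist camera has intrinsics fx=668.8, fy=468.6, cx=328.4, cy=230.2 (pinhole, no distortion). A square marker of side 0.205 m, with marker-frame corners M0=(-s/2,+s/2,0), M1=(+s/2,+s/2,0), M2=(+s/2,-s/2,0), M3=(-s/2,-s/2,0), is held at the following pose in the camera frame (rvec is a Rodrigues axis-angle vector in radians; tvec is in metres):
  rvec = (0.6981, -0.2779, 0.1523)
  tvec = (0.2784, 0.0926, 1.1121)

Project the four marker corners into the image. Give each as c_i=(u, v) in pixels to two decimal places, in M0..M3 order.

Intrinsics K: fx=668.8, fy=468.6, cx=328.4, cy=230.2
Marker side s = 0.205 m; corners in marker frame (Z=0):
  M0 = (-0.1025, +0.1025, 0)
  M1 = (+0.1025, +0.1025, 0)
  M2 = (+0.1025, -0.1025, 0)
  M3 = (-0.1025, -0.1025, 0)
rvec = (0.6981, -0.2779, 0.1523), |rvec| = θ = 0.76666 rad = 43.926°
Rodrigues: sinθ=0.69373, 1−cosθ=0.27977; R = I + sinθ·[k]× + (1−cosθ)·[k]×²:
    [+0.95220 -0.23015 -0.20086]
    [+0.04547 +0.75699 -0.65184]
    [+0.30207 +0.61155 +0.73127]
t = (0.2784, 0.0926, 1.1121) m
M0: Pc = R·M0+t = (+0.15721, +0.16553, +1.14382); u = 668.8·(+0.15721)/1.14382 + 328.4 = 420.3209, v = 468.6·(+0.16553)/1.14382 + 230.2 = 298.0146
M1: Pc = R·M1+t = (+0.35241, +0.17485, +1.20575); u = 668.8·(+0.35241)/1.20575 + 328.4 = 523.8736, v = 468.6·(+0.17485)/1.20575 + 230.2 = 298.1545
M2: Pc = R·M2+t = (+0.39959, +0.01967, +1.08038); u = 668.8·(+0.39959)/1.08038 + 328.4 = 575.7639, v = 468.6·(+0.01967)/1.08038 + 230.2 = 238.7312
M3: Pc = R·M3+t = (+0.20439, +0.01035, +1.01845); u = 668.8·(+0.20439)/1.01845 + 328.4 = 462.6194, v = 468.6·(+0.01035)/1.01845 + 230.2 = 234.9610

c0=(420.32, 298.01) c1=(523.87, 298.15) c2=(575.76, 238.73) c3=(462.62, 234.96)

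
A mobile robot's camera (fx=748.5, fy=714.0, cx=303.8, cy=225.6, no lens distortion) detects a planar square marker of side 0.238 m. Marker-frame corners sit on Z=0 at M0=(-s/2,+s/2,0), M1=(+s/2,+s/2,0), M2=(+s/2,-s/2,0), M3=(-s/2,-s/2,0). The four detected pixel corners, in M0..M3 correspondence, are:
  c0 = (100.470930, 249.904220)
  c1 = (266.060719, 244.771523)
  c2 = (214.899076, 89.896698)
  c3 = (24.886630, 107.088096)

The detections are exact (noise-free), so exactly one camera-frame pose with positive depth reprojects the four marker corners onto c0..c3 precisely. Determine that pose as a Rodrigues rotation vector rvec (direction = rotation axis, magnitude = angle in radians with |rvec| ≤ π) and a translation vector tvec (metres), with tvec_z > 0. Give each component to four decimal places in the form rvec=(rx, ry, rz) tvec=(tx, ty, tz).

rvec=(0.7039, 0.2435, -0.1319) tvec=(-0.1870, -0.0596, 0.9164)

Intrinsics K: fx=748.5, fy=714.0, cx=303.8, cy=225.6
Marker side s = 0.238 m; corners in marker frame (Z=0):
  M0 = (-0.1190, +0.1190, 0)
  M1 = (+0.1190, +0.1190, 0)
  M2 = (+0.1190, -0.1190, 0)
  M3 = (-0.1190, -0.1190, 0)
Detected image corners:
  c0 = (100.470930, 249.904220) px
  c1 = (266.060719, 244.771523) px
  c2 = (214.899076, 89.896698) px
  c3 = (24.886630, 107.088096) px
Planar DLT: solve 8×8 A·h = b for H (H[2,2]=1):
  H  [+699.04535 +371.15691 +151.08304]
  H  [-94.88733 +742.16021 +179.13213]
  H  [-0.28938 +0.68028 +1.00000]
B = K⁻¹H; ‖b₁‖=1.091269, ‖b₂‖=1.091269; λ = 2/(‖b₁‖+‖b₂‖) = 0.916364, sign → tz>0 ⇒ λ=+0.916364
r₁ = λ·B[:,0] = (+0.96345,-0.03799,-0.26518); r₂ = λ·B[:,1] = (+0.20138,+0.75554,+0.62339)
r₃ = r₁×r₂ = (+0.17667,-0.65400,+0.73557); SVD([r₁ r₂ r₃]) → R = UVᵀ:
  R  [+0.96345 +0.20138 +0.17667]
  R  [-0.03799 +0.75554 -0.65400]
  R  [-0.26518 +0.62339 +0.73557]
t = (-0.18697, -0.05964, +0.91636) m
tr R = 2.454558; θ = arccos((tr R − 1)/2) = 0.756447 rad = 43.341°
axis k = ((R−Rᵀ)₃₂, (R−Rᵀ)₁₃, (R−Rᵀ)₂₁) / (2 sinθ) = (+0.930580, +0.321888, -0.174380)
rvec = θ·k = (+0.703935, +0.243491, -0.131909)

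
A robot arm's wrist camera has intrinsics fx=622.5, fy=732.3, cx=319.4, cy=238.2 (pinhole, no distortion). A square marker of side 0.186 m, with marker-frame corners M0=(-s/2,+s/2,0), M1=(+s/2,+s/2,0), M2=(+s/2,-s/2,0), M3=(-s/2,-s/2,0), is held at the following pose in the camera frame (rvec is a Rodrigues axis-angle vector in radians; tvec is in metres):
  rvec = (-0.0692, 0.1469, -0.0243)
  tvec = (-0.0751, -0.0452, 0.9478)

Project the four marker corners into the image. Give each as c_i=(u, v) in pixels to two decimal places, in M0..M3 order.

c0=(211.63, 276.76) c1=(331.91, 273.59) c2=(329.39, 128.71) c3=(210.80, 135.89)

Intrinsics K: fx=622.5, fy=732.3, cx=319.4, cy=238.2
Marker side s = 0.186 m; corners in marker frame (Z=0):
  M0 = (-0.0930, +0.0930, 0)
  M1 = (+0.0930, +0.0930, 0)
  M2 = (+0.0930, -0.0930, 0)
  M3 = (-0.0930, -0.0930, 0)
rvec = (-0.0692, 0.1469, -0.0243), |rvec| = θ = 0.16419 rad = 9.407°
Rodrigues: sinθ=0.16345, 1−cosθ=0.01345; R = I + sinθ·[k]× + (1−cosθ)·[k]×²:
    [+0.98894 +0.01912 +0.14708]
    [-0.02926 +0.99732 +0.06711]
    [-0.14540 -0.07067 +0.98685]
t = (-0.0751, -0.0452, 0.9478) m
M0: Pc = R·M0+t = (-0.16529, +0.05027, +0.95475); u = 622.5·(-0.16529)/0.95475 + 319.4 = 211.6283, v = 732.3·(+0.05027)/0.95475 + 238.2 = 276.7588
M1: Pc = R·M1+t = (+0.01865, +0.04483, +0.92771); u = 622.5·(+0.01865)/0.92771 + 319.4 = 331.9140, v = 732.3·(+0.04483)/0.92771 + 238.2 = 273.5866
M2: Pc = R·M2+t = (+0.01509, -0.14067, +0.94085); u = 622.5·(+0.01509)/0.94085 + 319.4 = 329.3863, v = 732.3·(-0.14067)/0.94085 + 238.2 = 128.7097
M3: Pc = R·M3+t = (-0.16885, -0.13523, +0.96789); u = 622.5·(-0.16885)/0.96789 + 319.4 = 210.8047, v = 732.3·(-0.13523)/0.96789 + 238.2 = 135.8870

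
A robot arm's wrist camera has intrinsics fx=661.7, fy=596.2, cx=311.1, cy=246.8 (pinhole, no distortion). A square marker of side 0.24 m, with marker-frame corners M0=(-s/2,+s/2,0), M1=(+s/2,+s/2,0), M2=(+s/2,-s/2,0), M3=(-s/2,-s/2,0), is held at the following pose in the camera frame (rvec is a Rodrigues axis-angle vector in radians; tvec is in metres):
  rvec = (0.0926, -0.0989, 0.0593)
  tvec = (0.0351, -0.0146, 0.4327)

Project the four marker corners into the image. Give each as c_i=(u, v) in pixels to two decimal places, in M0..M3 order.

Intrinsics K: fx=661.7, fy=596.2, cx=311.1, cy=246.8
Marker side s = 0.24 m; corners in marker frame (Z=0):
  M0 = (-0.1200, +0.1200, 0)
  M1 = (+0.1200, +0.1200, 0)
  M2 = (+0.1200, -0.1200, 0)
  M3 = (-0.1200, -0.1200, 0)
rvec = (0.0926, -0.0989, 0.0593), |rvec| = θ = 0.14789 rad = 8.474°
Rodrigues: sinθ=0.14735, 1−cosθ=0.01092; R = I + sinθ·[k]× + (1−cosθ)·[k]×²:
    [+0.99336 -0.06365 -0.09580]
    [+0.05451 +0.99397 -0.09519]
    [+0.10128 +0.08934 +0.99084]
t = (0.0351, -0.0146, 0.4327) m
M0: Pc = R·M0+t = (-0.09174, +0.09813, +0.43127); u = 661.7·(-0.09174)/0.43127 + 311.1 = 170.3384, v = 596.2·(+0.09813)/0.43127 + 246.8 = 382.4647
M1: Pc = R·M1+t = (+0.14667, +0.11122, +0.45557); u = 661.7·(+0.14667)/0.45557 + 311.1 = 524.1241, v = 596.2·(+0.11122)/0.45557 + 246.8 = 392.3479
M2: Pc = R·M2+t = (+0.16194, -0.12733, +0.43413); u = 661.7·(+0.16194)/0.43413 + 311.1 = 557.9300, v = 596.2·(-0.12733)/0.43413 + 246.8 = 71.9305
M3: Pc = R·M3+t = (-0.07647, -0.14042, +0.40983); u = 661.7·(-0.07647)/0.40983 + 311.1 = 187.6405, v = 596.2·(-0.14042)/0.40983 + 246.8 = 42.5258

c0=(170.34, 382.46) c1=(524.12, 392.35) c2=(557.93, 71.93) c3=(187.64, 42.53)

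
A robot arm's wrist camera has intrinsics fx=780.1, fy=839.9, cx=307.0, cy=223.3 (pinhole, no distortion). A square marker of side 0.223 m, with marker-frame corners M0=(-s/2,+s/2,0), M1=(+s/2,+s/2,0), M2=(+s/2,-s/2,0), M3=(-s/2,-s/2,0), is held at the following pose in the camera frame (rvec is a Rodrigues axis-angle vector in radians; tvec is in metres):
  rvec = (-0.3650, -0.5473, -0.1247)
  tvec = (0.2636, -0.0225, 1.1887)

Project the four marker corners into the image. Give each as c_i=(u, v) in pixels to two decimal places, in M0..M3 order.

c0=(444.16, 287.06) c1=(552.41, 277.87) c2=(510.62, 139.31) c3=(404.47, 133.92)

Intrinsics K: fx=780.1, fy=839.9, cx=307.0, cy=223.3
Marker side s = 0.223 m; corners in marker frame (Z=0):
  M0 = (-0.1115, +0.1115, 0)
  M1 = (+0.1115, +0.1115, 0)
  M2 = (+0.1115, -0.1115, 0)
  M3 = (-0.1115, -0.1115, 0)
rvec = (-0.3650, -0.5473, -0.1247), |rvec| = θ = 0.66956 rad = 38.363°
Rodrigues: sinθ=0.62064, 1−cosθ=0.21591; R = I + sinθ·[k]× + (1−cosθ)·[k]×²:
    [+0.84825 +0.21180 -0.48539]
    [-0.01938 +0.92835 +0.37120]
    [+0.52923 -0.30546 +0.79158]
t = (0.2636, -0.0225, 1.1887) m
M0: Pc = R·M0+t = (+0.19263, +0.08317, +1.09563); u = 780.1·(+0.19263)/1.09563 + 307.0 = 444.1578, v = 839.9·(+0.08317)/1.09563 + 223.3 = 287.0590
M1: Pc = R·M1+t = (+0.38180, +0.07885, +1.21365); u = 780.1·(+0.38180)/1.21365 + 307.0 = 552.4074, v = 839.9·(+0.07885)/1.21365 + 223.3 = 277.8676
M2: Pc = R·M2+t = (+0.33457, -0.12817, +1.28177); u = 780.1·(+0.33457)/1.28177 + 307.0 = 510.6205, v = 839.9·(-0.12817)/1.28177 + 223.3 = 139.3130
M3: Pc = R·M3+t = (+0.14540, -0.12385, +1.16375); u = 780.1·(+0.14540)/1.16375 + 307.0 = 404.4694, v = 839.9·(-0.12385)/1.16375 + 223.3 = 133.9153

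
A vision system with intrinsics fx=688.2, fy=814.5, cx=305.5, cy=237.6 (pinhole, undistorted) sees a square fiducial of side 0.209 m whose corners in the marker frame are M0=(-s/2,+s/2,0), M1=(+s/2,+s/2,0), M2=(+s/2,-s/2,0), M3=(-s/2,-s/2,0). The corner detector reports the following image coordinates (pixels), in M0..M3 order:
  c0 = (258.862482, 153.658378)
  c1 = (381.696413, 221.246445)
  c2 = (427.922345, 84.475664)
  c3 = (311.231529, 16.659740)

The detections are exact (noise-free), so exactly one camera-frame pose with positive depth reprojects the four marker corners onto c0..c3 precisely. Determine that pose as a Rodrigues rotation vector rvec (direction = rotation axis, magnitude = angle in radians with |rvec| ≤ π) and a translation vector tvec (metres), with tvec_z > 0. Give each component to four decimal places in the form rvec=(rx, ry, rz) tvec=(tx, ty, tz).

Intrinsics K: fx=688.2, fy=814.5, cx=305.5, cy=237.6
Marker side s = 0.209 m; corners in marker frame (Z=0):
  M0 = (-0.1045, +0.1045, 0)
  M1 = (+0.1045, +0.1045, 0)
  M2 = (+0.1045, -0.1045, 0)
  M3 = (-0.1045, -0.1045, 0)
Detected image corners:
  c0 = (258.862482, 153.658378) px
  c1 = (381.696413, 221.246445) px
  c2 = (427.922345, 84.475664) px
  c3 = (311.231529, 16.659740) px
Planar DLT: solve 8×8 A·h = b for H (H[2,2]=1):
  H  [+609.78644 -305.10381 +346.11892]
  H  [+336.73456 +631.00115 +117.95128]
  H  [+0.10747 -0.20119 +1.00000]
B = K⁻¹H; ‖b₁‖=0.927559, ‖b₂‖=0.927559; λ = 2/(‖b₁‖+‖b₂‖) = 1.078099, sign → tz>0 ⇒ λ=+1.078099
r₁ = λ·B[:,0] = (+0.90383,+0.41191,+0.11586); r₂ = λ·B[:,1] = (-0.38167,+0.89849,-0.21690)
r₃ = r₁×r₂ = (-0.19345,+0.15182,+0.96929); SVD([r₁ r₂ r₃]) → R = UVᵀ:
  R  [+0.90383 -0.38167 -0.19345]
  R  [+0.41191 +0.89849 +0.15182]
  R  [+0.11586 -0.21690 +0.96929]
t = (+0.06363, -0.15837, +1.07810) m
tr R = 2.771606; θ = arccos((tr R − 1)/2) = 0.482574 rad = 27.649°
axis k = ((R−Rᵀ)₃₂, (R−Rᵀ)₁₃, (R−Rᵀ)₂₁) / (2 sinθ) = (-0.397276, -0.333266, +0.855047)
rvec = θ·k = (-0.191715, -0.160825, +0.412624)

rvec=(-0.1917, -0.1608, 0.4126) tvec=(0.0636, -0.1584, 1.0781)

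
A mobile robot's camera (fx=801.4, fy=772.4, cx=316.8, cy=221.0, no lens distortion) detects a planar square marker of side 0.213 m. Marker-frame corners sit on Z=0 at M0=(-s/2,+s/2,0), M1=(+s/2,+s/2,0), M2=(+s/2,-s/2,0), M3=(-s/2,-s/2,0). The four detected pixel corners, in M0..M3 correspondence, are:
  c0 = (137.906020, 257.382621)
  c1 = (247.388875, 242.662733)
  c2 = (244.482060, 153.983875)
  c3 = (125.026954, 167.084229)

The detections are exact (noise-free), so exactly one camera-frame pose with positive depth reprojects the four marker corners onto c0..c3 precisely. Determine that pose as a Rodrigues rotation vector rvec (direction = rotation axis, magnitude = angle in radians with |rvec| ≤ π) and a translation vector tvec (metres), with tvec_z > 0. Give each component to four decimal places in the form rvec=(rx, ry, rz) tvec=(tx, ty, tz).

rvec=(0.6398, -0.2574, -0.0566) tvec=(-0.2372, -0.0270, 1.4967)

Intrinsics K: fx=801.4, fy=772.4, cx=316.8, cy=221.0
Marker side s = 0.213 m; corners in marker frame (Z=0):
  M0 = (-0.1065, +0.1065, 0)
  M1 = (+0.1065, +0.1065, 0)
  M2 = (+0.1065, -0.1065, 0)
  M3 = (-0.1065, -0.1065, 0)
Detected image corners:
  c0 = (137.906020, 257.382621) px
  c1 = (247.388875, 242.662733) px
  c2 = (244.482060, 153.983875) px
  c3 = (125.026954, 167.084229) px
Planar DLT: solve 8×8 A·h = b for H (H[2,2]=1):
  H  [+564.15122 +111.95657 +189.76445]
  H  [-35.29835 +501.95399 +207.07022]
  H  [+0.14697 +0.39887 +1.00000]
B = K⁻¹H; ‖b₁‖=0.668158, ‖b₂‖=0.668158; λ = 2/(‖b₁‖+‖b₂‖) = 1.496653, sign → tz>0 ⇒ λ=+1.496653
r₁ = λ·B[:,0] = (+0.96663,-0.13133,+0.21996); r₂ = λ·B[:,1] = (-0.02690,+0.80181,+0.59697)
r₃ = r₁×r₂ = (-0.25476,-0.58296,+0.77152); SVD([r₁ r₂ r₃]) → R = UVᵀ:
  R  [+0.96663 -0.02690 -0.25476]
  R  [-0.13133 +0.80181 -0.58296]
  R  [+0.21996 +0.59697 +0.77152]
t = (-0.23725, -0.02699, +1.49665) m
tr R = 2.539966; θ = arccos((tr R − 1)/2) = 0.691982 rad = 39.648°
axis k = ((R−Rᵀ)₃₂, (R−Rᵀ)₁₃, (R−Rᵀ)₂₁) / (2 sinθ) = (+0.924618, -0.372001, -0.081832)
rvec = θ·k = (+0.639819, -0.257418, -0.056626)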